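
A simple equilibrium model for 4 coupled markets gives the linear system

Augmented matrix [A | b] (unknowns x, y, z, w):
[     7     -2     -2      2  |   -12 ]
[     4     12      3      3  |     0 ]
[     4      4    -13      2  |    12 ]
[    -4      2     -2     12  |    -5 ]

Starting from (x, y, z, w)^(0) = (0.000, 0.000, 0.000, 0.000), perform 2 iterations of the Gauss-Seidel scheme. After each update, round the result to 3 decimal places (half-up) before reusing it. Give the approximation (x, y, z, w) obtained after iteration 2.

(-1.545, 1.158, -1.242, -1.332)

Iteration 1:
  x = (-12 - (-2)·0.000 - (-2)·0.000 - (2)·0.000) / (7) = -1.714
  y = (0 - (4)·-1.714 - (3)·0.000 - (3)·0.000) / (12) = 0.571
  z = (12 - (4)·-1.714 - (4)·0.571 - (2)·0.000) / (-13) = -1.275
  w = (-5 - (-4)·-1.714 - (2)·0.571 - (-2)·-1.275) / (12) = -1.296
Iteration 2:
  x = (-12 - (-2)·0.571 - (-2)·-1.275 - (2)·-1.296) / (7) = -1.545
  y = (0 - (4)·-1.545 - (3)·-1.275 - (3)·-1.296) / (12) = 1.158
  z = (12 - (4)·-1.545 - (4)·1.158 - (2)·-1.296) / (-13) = -1.242
  w = (-5 - (-4)·-1.545 - (2)·1.158 - (-2)·-1.242) / (12) = -1.332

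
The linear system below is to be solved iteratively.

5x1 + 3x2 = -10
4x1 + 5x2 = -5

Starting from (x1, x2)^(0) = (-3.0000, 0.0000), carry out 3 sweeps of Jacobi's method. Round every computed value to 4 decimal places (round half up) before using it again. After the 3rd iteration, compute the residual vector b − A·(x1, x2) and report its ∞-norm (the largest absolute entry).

Iteration 1:
  x1 = (-10 - (3)·0.0000) / (5) = -2.0000
  x2 = (-5 - (4)·-3.0000) / (5) = 1.4000
Iteration 2:
  x1 = (-10 - (3)·1.4000) / (5) = -2.8400
  x2 = (-5 - (4)·-2.0000) / (5) = 0.6000
Iteration 3:
  x1 = (-10 - (3)·0.6000) / (5) = -2.3600
  x2 = (-5 - (4)·-2.8400) / (5) = 1.2720
Residual b − A·x = (-2.0160, -1.9200); ∞-norm = 2.0160

2.0160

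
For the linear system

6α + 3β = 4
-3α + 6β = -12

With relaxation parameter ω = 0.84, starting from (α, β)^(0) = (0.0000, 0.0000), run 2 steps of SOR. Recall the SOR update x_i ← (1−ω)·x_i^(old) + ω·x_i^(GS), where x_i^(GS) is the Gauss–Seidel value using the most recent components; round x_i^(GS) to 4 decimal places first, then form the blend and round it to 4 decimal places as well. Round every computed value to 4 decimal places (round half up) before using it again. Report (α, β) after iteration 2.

Iteration 1:
  α: GS value = (4 - (3)·0.0000) / (6) = 0.6667;  α ← (1−ω)·0.0000 + ω·0.6667 = 0.5600
  β: GS value = (-12 - (-3)·0.5600) / (6) = -1.7200;  β ← (1−ω)·0.0000 + ω·-1.7200 = -1.4448
Iteration 2:
  α: GS value = (4 - (3)·-1.4448) / (6) = 1.3891;  α ← (1−ω)·0.5600 + ω·1.3891 = 1.2564
  β: GS value = (-12 - (-3)·1.2564) / (6) = -1.3718;  β ← (1−ω)·-1.4448 + ω·-1.3718 = -1.3835

(1.2564, -1.3835)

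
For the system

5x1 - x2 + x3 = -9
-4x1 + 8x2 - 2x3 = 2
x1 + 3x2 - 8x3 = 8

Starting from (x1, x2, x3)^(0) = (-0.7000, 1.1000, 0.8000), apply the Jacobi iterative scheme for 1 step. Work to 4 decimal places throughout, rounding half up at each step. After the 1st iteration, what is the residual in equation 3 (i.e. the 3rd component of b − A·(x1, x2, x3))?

Iteration 1:
  x1 = (-9 - (-1)·1.1000 - (1)·0.8000) / (5) = -1.7400
  x2 = (2 - (-4)·-0.7000 - (-2)·0.8000) / (8) = 0.1000
  x3 = (8 - (1)·-0.7000 - (3)·1.1000) / (-8) = -0.6750
Residual b − A·x = (0.4750, -7.1100, 4.0400)

4.0400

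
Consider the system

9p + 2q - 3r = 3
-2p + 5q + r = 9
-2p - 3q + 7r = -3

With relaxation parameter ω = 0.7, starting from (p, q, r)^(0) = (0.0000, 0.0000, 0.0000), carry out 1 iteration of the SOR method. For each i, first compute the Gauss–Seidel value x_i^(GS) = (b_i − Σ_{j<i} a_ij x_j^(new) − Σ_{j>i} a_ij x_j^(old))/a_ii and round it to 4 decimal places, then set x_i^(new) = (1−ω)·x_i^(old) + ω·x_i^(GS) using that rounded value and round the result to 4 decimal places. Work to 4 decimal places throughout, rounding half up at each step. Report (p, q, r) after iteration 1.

Iteration 1:
  p: GS value = (3 - (2)·0.0000 - (-3)·0.0000) / (9) = 0.3333;  p ← (1−ω)·0.0000 + ω·0.3333 = 0.2333
  q: GS value = (9 - (-2)·0.2333 - (1)·0.0000) / (5) = 1.8933;  q ← (1−ω)·0.0000 + ω·1.8933 = 1.3253
  r: GS value = (-3 - (-2)·0.2333 - (-3)·1.3253) / (7) = 0.2061;  r ← (1−ω)·0.0000 + ω·0.2061 = 0.1443

(0.2333, 1.3253, 0.1443)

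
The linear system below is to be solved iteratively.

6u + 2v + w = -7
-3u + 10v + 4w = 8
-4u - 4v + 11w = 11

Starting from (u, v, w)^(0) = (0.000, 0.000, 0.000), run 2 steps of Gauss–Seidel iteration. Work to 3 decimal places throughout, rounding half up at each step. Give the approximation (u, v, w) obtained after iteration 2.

(-1.440, 0.072, 0.503)

Iteration 1:
  u = (-7 - (2)·0.000 - (1)·0.000) / (6) = -1.167
  v = (8 - (-3)·-1.167 - (4)·0.000) / (10) = 0.450
  w = (11 - (-4)·-1.167 - (-4)·0.450) / (11) = 0.739
Iteration 2:
  u = (-7 - (2)·0.450 - (1)·0.739) / (6) = -1.440
  v = (8 - (-3)·-1.440 - (4)·0.739) / (10) = 0.072
  w = (11 - (-4)·-1.440 - (-4)·0.072) / (11) = 0.503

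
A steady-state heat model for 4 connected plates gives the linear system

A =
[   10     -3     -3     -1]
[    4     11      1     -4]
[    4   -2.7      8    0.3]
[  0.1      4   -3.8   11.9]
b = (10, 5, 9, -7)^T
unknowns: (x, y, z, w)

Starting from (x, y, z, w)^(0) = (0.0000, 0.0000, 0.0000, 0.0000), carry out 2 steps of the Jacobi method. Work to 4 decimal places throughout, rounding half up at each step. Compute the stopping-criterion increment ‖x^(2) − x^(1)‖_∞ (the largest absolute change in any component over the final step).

0.6798

Iteration 1:
  x = (10 - (-3)·0.0000 - (-3)·0.0000 - (-1)·0.0000) / (10) = 1.0000
  y = (5 - (4)·0.0000 - (1)·0.0000 - (-4)·0.0000) / (11) = 0.4545
  z = (9 - (4)·0.0000 - (-2.7)·0.0000 - (0.3)·0.0000) / (8) = 1.1250
  w = (-7 - (0.1)·0.0000 - (4)·0.0000 - (-3.8)·0.0000) / (11.9) = -0.5882
Iteration 2:
  x = (10 - (-3)·0.4545 - (-3)·1.1250 - (-1)·-0.5882) / (10) = 1.4150
  y = (5 - (4)·1.0000 - (1)·1.1250 - (-4)·-0.5882) / (11) = -0.2253
  z = (9 - (4)·1.0000 - (-2.7)·0.4545 - (0.3)·-0.5882) / (8) = 0.8005
  w = (-7 - (0.1)·1.0000 - (4)·0.4545 - (-3.8)·1.1250) / (11.9) = -0.3902
Change: (0.4150, -0.6798, -0.3245, 0.1980) → max |·| = 0.6798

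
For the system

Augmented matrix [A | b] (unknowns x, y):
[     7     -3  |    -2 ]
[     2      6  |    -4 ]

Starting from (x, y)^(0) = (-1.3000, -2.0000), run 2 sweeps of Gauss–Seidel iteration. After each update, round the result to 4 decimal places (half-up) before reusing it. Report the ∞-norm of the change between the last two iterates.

Iteration 1:
  x = (-2 - (-3)·-2.0000) / (7) = -1.1429
  y = (-4 - (2)·-1.1429) / (6) = -0.2857
Iteration 2:
  x = (-2 - (-3)·-0.2857) / (7) = -0.4082
  y = (-4 - (2)·-0.4082) / (6) = -0.5306
Change: (0.7347, -0.2449) → max |·| = 0.7347

0.7347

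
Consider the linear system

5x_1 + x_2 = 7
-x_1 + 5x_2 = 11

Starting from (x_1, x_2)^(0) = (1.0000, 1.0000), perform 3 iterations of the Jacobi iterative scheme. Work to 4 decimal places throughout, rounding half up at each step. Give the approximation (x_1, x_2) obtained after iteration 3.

Iteration 1:
  x_1 = (7 - (1)·1.0000) / (5) = 1.2000
  x_2 = (11 - (-1)·1.0000) / (5) = 2.4000
Iteration 2:
  x_1 = (7 - (1)·2.4000) / (5) = 0.9200
  x_2 = (11 - (-1)·1.2000) / (5) = 2.4400
Iteration 3:
  x_1 = (7 - (1)·2.4400) / (5) = 0.9120
  x_2 = (11 - (-1)·0.9200) / (5) = 2.3840

(0.9120, 2.3840)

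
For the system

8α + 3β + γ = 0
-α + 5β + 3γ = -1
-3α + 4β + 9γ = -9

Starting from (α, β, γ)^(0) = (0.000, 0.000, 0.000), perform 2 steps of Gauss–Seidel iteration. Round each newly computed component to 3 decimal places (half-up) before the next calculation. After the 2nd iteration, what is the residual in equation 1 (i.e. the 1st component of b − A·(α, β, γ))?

-1.556

Iteration 1:
  α = (0 - (3)·0.000 - (1)·0.000) / (8) = 0.000
  β = (-1 - (-1)·0.000 - (3)·0.000) / (5) = -0.200
  γ = (-9 - (-3)·0.000 - (4)·-0.200) / (9) = -0.911
Iteration 2:
  α = (0 - (3)·-0.200 - (1)·-0.911) / (8) = 0.189
  β = (-1 - (-1)·0.189 - (3)·-0.911) / (5) = 0.384
  γ = (-9 - (-3)·0.189 - (4)·0.384) / (9) = -1.108
Residual b − A·x = (-1.556, 0.593, 0.003)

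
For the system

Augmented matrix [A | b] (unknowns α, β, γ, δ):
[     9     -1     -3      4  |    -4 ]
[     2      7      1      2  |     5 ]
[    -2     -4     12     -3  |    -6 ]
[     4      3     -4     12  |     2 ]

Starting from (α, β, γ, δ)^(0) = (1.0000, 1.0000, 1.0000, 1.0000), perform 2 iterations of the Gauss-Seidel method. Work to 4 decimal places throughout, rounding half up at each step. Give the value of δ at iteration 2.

Iteration 1:
  α = (-4 - (-1)·1.0000 - (-3)·1.0000 - (4)·1.0000) / (9) = -0.4444
  β = (5 - (2)·-0.4444 - (1)·1.0000 - (2)·1.0000) / (7) = 0.4127
  γ = (-6 - (-2)·-0.4444 - (-4)·0.4127 - (-3)·1.0000) / (12) = -0.1865
  δ = (2 - (4)·-0.4444 - (3)·0.4127 - (-4)·-0.1865) / (12) = 0.1495
Iteration 2:
  α = (-4 - (-1)·0.4127 - (-3)·-0.1865 - (4)·0.1495) / (9) = -0.5272
  β = (5 - (2)·-0.5272 - (1)·-0.1865 - (2)·0.1495) / (7) = 0.8488
  γ = (-6 - (-2)·-0.5272 - (-4)·0.8488 - (-3)·0.1495) / (12) = -0.2676
  δ = (2 - (4)·-0.5272 - (3)·0.8488 - (-4)·-0.2676) / (12) = 0.0410

0.0410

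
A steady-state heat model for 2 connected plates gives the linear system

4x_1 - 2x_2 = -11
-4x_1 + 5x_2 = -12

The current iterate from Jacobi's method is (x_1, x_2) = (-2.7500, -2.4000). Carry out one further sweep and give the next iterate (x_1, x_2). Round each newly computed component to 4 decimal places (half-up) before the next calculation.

(-3.9500, -4.6000)

One sweep:
  x_1 = (-11 - (-2)·-2.4000) / (4) = -3.9500
  x_2 = (-12 - (-4)·-2.7500) / (5) = -4.6000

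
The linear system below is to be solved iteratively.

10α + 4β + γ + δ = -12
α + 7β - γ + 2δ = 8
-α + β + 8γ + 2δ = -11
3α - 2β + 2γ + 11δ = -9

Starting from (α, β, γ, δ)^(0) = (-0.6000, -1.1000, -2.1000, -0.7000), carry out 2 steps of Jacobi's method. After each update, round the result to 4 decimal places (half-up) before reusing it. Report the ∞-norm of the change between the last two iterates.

Iteration 1:
  α = (-12 - (4)·-1.1000 - (1)·-2.1000 - (1)·-0.7000) / (10) = -0.4800
  β = (8 - (1)·-0.6000 - (-1)·-2.1000 - (2)·-0.7000) / (7) = 1.1286
  γ = (-11 - (-1)·-0.6000 - (1)·-1.1000 - (2)·-0.7000) / (8) = -1.1375
  δ = (-9 - (3)·-0.6000 - (-2)·-1.1000 - (2)·-2.1000) / (11) = -0.4727
Iteration 2:
  α = (-12 - (4)·1.1286 - (1)·-1.1375 - (1)·-0.4727) / (10) = -1.4904
  β = (8 - (1)·-0.4800 - (-1)·-1.1375 - (2)·-0.4727) / (7) = 1.1840
  γ = (-11 - (-1)·-0.4800 - (1)·1.1286 - (2)·-0.4727) / (8) = -1.4579
  δ = (-9 - (3)·-0.4800 - (-2)·1.1286 - (2)·-1.1375) / (11) = -0.2753
Change: (-1.0104, 0.0554, -0.3204, 0.1974) → max |·| = 1.0104

1.0104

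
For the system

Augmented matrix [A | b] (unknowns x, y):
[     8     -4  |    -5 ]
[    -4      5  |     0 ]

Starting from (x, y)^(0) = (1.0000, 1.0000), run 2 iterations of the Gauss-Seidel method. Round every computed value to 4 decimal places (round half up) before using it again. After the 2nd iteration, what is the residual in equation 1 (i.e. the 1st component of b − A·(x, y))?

Iteration 1:
  x = (-5 - (-4)·1.0000) / (8) = -0.1250
  y = (0 - (-4)·-0.1250) / (5) = -0.1000
Iteration 2:
  x = (-5 - (-4)·-0.1000) / (8) = -0.6750
  y = (0 - (-4)·-0.6750) / (5) = -0.5400
Residual b − A·x = (-1.7600, 0.0000)

-1.7600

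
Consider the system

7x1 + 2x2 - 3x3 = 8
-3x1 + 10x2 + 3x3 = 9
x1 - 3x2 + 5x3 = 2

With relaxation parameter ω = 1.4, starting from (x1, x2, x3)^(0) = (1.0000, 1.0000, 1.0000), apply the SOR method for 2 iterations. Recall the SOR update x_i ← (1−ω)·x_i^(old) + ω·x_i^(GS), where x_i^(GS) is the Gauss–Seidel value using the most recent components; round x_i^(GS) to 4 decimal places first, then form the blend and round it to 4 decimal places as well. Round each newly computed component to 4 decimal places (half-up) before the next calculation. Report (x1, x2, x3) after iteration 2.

(1.0077, 1.0069, 0.8710)

Iteration 1:
  x1: GS value = (8 - (2)·1.0000 - (-3)·1.0000) / (7) = 1.2857;  x1 ← (1−ω)·1.0000 + ω·1.2857 = 1.4000
  x2: GS value = (9 - (-3)·1.4000 - (3)·1.0000) / (10) = 1.0200;  x2 ← (1−ω)·1.0000 + ω·1.0200 = 1.0280
  x3: GS value = (2 - (1)·1.4000 - (-3)·1.0280) / (5) = 0.7368;  x3 ← (1−ω)·1.0000 + ω·0.7368 = 0.6315
Iteration 2:
  x1: GS value = (8 - (2)·1.0280 - (-3)·0.6315) / (7) = 1.1198;  x1 ← (1−ω)·1.4000 + ω·1.1198 = 1.0077
  x2: GS value = (9 - (-3)·1.0077 - (3)·0.6315) / (10) = 1.0129;  x2 ← (1−ω)·1.0280 + ω·1.0129 = 1.0069
  x3: GS value = (2 - (1)·1.0077 - (-3)·1.0069) / (5) = 0.8026;  x3 ← (1−ω)·0.6315 + ω·0.8026 = 0.8710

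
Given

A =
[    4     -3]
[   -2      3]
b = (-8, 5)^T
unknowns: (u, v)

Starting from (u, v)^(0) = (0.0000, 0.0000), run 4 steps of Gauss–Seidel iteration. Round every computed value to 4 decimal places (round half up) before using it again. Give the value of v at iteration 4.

0.6250

Iteration 1:
  u = (-8 - (-3)·0.0000) / (4) = -2.0000
  v = (5 - (-2)·-2.0000) / (3) = 0.3333
Iteration 2:
  u = (-8 - (-3)·0.3333) / (4) = -1.7500
  v = (5 - (-2)·-1.7500) / (3) = 0.5000
Iteration 3:
  u = (-8 - (-3)·0.5000) / (4) = -1.6250
  v = (5 - (-2)·-1.6250) / (3) = 0.5833
Iteration 4:
  u = (-8 - (-3)·0.5833) / (4) = -1.5625
  v = (5 - (-2)·-1.5625) / (3) = 0.6250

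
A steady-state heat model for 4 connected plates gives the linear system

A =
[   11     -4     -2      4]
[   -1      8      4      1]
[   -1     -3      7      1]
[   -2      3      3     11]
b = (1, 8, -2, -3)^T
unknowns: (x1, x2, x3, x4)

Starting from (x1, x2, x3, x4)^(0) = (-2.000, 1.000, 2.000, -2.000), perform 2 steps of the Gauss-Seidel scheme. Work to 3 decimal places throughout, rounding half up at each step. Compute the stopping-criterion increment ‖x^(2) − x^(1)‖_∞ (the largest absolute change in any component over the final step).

1.136

Iteration 1:
  x1 = (1 - (-4)·1.000 - (-2)·2.000 - (4)·-2.000) / (11) = 1.545
  x2 = (8 - (-1)·1.545 - (4)·2.000 - (1)·-2.000) / (8) = 0.443
  x3 = (-2 - (-1)·1.545 - (-3)·0.443 - (1)·-2.000) / (7) = 0.411
  x4 = (-3 - (-2)·1.545 - (3)·0.443 - (3)·0.411) / (11) = -0.225
Iteration 2:
  x1 = (1 - (-4)·0.443 - (-2)·0.411 - (4)·-0.225) / (11) = 0.409
  x2 = (8 - (-1)·0.409 - (4)·0.411 - (1)·-0.225) / (8) = 0.874
  x3 = (-2 - (-1)·0.409 - (-3)·0.874 - (1)·-0.225) / (7) = 0.179
  x4 = (-3 - (-2)·0.409 - (3)·0.874 - (3)·0.179) / (11) = -0.486
Change: (-1.136, 0.431, -0.232, -0.261) → max |·| = 1.136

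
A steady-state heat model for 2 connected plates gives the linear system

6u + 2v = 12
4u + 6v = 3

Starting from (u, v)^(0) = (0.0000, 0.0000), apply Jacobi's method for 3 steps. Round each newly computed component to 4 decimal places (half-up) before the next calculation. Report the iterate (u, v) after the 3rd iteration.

Iteration 1:
  u = (12 - (2)·0.0000) / (6) = 2.0000
  v = (3 - (4)·0.0000) / (6) = 0.5000
Iteration 2:
  u = (12 - (2)·0.5000) / (6) = 1.8333
  v = (3 - (4)·2.0000) / (6) = -0.8333
Iteration 3:
  u = (12 - (2)·-0.8333) / (6) = 2.2778
  v = (3 - (4)·1.8333) / (6) = -0.7222

(2.2778, -0.7222)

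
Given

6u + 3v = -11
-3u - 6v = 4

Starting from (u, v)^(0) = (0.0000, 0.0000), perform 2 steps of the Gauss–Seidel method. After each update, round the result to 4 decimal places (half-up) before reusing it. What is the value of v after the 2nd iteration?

Iteration 1:
  u = (-11 - (3)·0.0000) / (6) = -1.8333
  v = (4 - (-3)·-1.8333) / (-6) = 0.2500
Iteration 2:
  u = (-11 - (3)·0.2500) / (6) = -1.9583
  v = (4 - (-3)·-1.9583) / (-6) = 0.3125

0.3125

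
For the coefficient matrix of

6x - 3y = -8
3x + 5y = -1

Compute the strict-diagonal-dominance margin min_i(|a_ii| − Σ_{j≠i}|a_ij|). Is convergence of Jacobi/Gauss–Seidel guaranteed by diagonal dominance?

row 1: |6| − (3) = 3
row 2: |5| − (3) = 2
minimum over rows = 2 → strictly diagonally dominant (convergence guaranteed)

2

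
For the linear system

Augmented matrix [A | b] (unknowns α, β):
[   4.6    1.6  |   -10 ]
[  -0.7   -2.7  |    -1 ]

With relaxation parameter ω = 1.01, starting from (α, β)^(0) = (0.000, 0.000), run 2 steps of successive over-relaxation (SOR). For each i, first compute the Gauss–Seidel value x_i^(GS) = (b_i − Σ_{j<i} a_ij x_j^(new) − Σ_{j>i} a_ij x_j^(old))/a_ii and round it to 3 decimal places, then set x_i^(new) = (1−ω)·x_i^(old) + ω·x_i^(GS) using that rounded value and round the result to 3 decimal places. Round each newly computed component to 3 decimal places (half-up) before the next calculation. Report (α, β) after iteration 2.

Iteration 1:
  α: GS value = (-10 - (1.6)·0.000) / (4.6) = -2.174;  α ← (1−ω)·0.000 + ω·-2.174 = -2.196
  β: GS value = (-1 - (-0.7)·-2.196) / (-2.7) = 0.940;  β ← (1−ω)·0.000 + ω·0.940 = 0.949
Iteration 2:
  α: GS value = (-10 - (1.6)·0.949) / (4.6) = -2.504;  α ← (1−ω)·-2.196 + ω·-2.504 = -2.507
  β: GS value = (-1 - (-0.7)·-2.507) / (-2.7) = 1.020;  β ← (1−ω)·0.949 + ω·1.020 = 1.021

(-2.507, 1.021)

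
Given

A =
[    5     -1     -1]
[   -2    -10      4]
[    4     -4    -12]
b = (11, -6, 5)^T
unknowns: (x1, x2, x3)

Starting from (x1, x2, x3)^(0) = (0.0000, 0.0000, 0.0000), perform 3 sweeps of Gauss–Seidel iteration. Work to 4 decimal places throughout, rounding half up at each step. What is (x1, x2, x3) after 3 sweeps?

Iteration 1:
  x1 = (11 - (-1)·0.0000 - (-1)·0.0000) / (5) = 2.2000
  x2 = (-6 - (-2)·2.2000 - (4)·0.0000) / (-10) = 0.1600
  x3 = (5 - (4)·2.2000 - (-4)·0.1600) / (-12) = 0.2633
Iteration 2:
  x1 = (11 - (-1)·0.1600 - (-1)·0.2633) / (5) = 2.2847
  x2 = (-6 - (-2)·2.2847 - (4)·0.2633) / (-10) = 0.2484
  x3 = (5 - (4)·2.2847 - (-4)·0.2484) / (-12) = 0.2621
Iteration 3:
  x1 = (11 - (-1)·0.2484 - (-1)·0.2621) / (5) = 2.3021
  x2 = (-6 - (-2)·2.3021 - (4)·0.2621) / (-10) = 0.2444
  x3 = (5 - (4)·2.3021 - (-4)·0.2444) / (-12) = 0.2692

(2.3021, 0.2444, 0.2692)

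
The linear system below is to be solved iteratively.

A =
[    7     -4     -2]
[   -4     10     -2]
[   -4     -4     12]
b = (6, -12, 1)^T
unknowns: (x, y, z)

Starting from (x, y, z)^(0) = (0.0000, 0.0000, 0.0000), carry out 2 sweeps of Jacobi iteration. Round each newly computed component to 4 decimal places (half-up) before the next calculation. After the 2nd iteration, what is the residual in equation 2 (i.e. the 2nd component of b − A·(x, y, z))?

Iteration 1:
  x = (6 - (-4)·0.0000 - (-2)·0.0000) / (7) = 0.8571
  y = (-12 - (-4)·0.0000 - (-2)·0.0000) / (10) = -1.2000
  z = (1 - (-4)·0.0000 - (-4)·0.0000) / (12) = 0.0833
Iteration 2:
  x = (6 - (-4)·-1.2000 - (-2)·0.0833) / (7) = 0.1952
  y = (-12 - (-4)·0.8571 - (-2)·0.0833) / (10) = -0.8405
  z = (1 - (-4)·0.8571 - (-4)·-1.2000) / (12) = -0.0310
Residual b − A·x = (1.2096, -2.8762, -1.2092)

-2.8762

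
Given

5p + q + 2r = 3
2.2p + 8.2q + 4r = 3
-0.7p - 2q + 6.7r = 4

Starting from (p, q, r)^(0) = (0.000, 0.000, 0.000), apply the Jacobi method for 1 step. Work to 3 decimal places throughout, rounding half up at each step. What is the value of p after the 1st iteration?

0.600

Iteration 1:
  p = (3 - (1)·0.000 - (2)·0.000) / (5) = 0.600
  q = (3 - (2.2)·0.000 - (4)·0.000) / (8.2) = 0.366
  r = (4 - (-0.7)·0.000 - (-2)·0.000) / (6.7) = 0.597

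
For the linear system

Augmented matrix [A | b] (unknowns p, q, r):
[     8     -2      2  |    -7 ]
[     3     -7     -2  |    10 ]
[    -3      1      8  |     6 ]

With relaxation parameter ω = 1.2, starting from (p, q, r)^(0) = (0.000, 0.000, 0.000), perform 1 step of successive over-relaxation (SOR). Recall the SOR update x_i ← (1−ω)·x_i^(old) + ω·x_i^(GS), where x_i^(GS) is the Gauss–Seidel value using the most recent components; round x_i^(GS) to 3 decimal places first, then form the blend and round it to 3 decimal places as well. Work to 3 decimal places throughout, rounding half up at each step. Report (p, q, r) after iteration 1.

(-1.050, -2.255, 0.766)

Iteration 1:
  p: GS value = (-7 - (-2)·0.000 - (2)·0.000) / (8) = -0.875;  p ← (1−ω)·0.000 + ω·-0.875 = -1.050
  q: GS value = (10 - (3)·-1.050 - (-2)·0.000) / (-7) = -1.879;  q ← (1−ω)·0.000 + ω·-1.879 = -2.255
  r: GS value = (6 - (-3)·-1.050 - (1)·-2.255) / (8) = 0.638;  r ← (1−ω)·0.000 + ω·0.638 = 0.766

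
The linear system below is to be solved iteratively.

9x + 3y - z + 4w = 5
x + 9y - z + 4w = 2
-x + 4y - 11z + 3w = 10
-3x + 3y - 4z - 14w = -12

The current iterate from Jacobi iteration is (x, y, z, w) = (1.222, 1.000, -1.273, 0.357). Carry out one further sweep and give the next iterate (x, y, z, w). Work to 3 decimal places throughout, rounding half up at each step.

(-0.078, -0.214, -0.559, 1.173)

One sweep:
  x = (5 - (3)·1.000 - (-1)·-1.273 - (4)·0.357) / (9) = -0.078
  y = (2 - (1)·1.222 - (-1)·-1.273 - (4)·0.357) / (9) = -0.214
  z = (10 - (-1)·1.222 - (4)·1.000 - (3)·0.357) / (-11) = -0.559
  w = (-12 - (-3)·1.222 - (3)·1.000 - (-4)·-1.273) / (-14) = 1.173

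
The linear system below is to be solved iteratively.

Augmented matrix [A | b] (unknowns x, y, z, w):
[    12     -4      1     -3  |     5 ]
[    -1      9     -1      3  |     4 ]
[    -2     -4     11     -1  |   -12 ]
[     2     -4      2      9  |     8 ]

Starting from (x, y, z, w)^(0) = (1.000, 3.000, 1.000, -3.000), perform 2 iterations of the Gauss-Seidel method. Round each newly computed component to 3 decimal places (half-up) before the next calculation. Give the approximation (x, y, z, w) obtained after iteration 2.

(1.419, -0.015, -0.690, 0.720)

Iteration 1:
  x = (5 - (-4)·3.000 - (1)·1.000 - (-3)·-3.000) / (12) = 0.583
  y = (4 - (-1)·0.583 - (-1)·1.000 - (3)·-3.000) / (9) = 1.620
  z = (-12 - (-2)·0.583 - (-4)·1.620 - (-1)·-3.000) / (11) = -0.669
  w = (8 - (2)·0.583 - (-4)·1.620 - (2)·-0.669) / (9) = 1.628
Iteration 2:
  x = (5 - (-4)·1.620 - (1)·-0.669 - (-3)·1.628) / (12) = 1.419
  y = (4 - (-1)·1.419 - (-1)·-0.669 - (3)·1.628) / (9) = -0.015
  z = (-12 - (-2)·1.419 - (-4)·-0.015 - (-1)·1.628) / (11) = -0.690
  w = (8 - (2)·1.419 - (-4)·-0.015 - (2)·-0.690) / (9) = 0.720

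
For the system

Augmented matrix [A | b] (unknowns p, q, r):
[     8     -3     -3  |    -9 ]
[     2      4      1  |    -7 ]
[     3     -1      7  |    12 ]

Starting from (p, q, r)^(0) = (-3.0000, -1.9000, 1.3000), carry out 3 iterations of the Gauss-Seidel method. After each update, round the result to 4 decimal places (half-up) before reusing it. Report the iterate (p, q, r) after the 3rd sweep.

Iteration 1:
  p = (-9 - (-3)·-1.9000 - (-3)·1.3000) / (8) = -1.3500
  q = (-7 - (2)·-1.3500 - (1)·1.3000) / (4) = -1.4000
  r = (12 - (3)·-1.3500 - (-1)·-1.4000) / (7) = 2.0929
Iteration 2:
  p = (-9 - (-3)·-1.4000 - (-3)·2.0929) / (8) = -0.8652
  q = (-7 - (2)·-0.8652 - (1)·2.0929) / (4) = -1.8406
  r = (12 - (3)·-0.8652 - (-1)·-1.8406) / (7) = 1.8221
Iteration 3:
  p = (-9 - (-3)·-1.8406 - (-3)·1.8221) / (8) = -1.1319
  q = (-7 - (2)·-1.1319 - (1)·1.8221) / (4) = -1.6396
  r = (12 - (3)·-1.1319 - (-1)·-1.6396) / (7) = 1.9652

(-1.1319, -1.6396, 1.9652)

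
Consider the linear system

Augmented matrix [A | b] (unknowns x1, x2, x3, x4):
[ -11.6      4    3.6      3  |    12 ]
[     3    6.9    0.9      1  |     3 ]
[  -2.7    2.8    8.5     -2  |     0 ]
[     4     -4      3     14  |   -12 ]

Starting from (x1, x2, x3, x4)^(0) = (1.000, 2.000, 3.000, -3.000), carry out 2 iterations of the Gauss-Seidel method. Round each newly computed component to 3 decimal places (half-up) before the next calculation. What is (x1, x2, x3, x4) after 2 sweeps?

Iteration 1:
  x1 = (12 - (4)·2.000 - (3.6)·3.000 - (3)·-3.000) / (-11.6) = -0.190
  x2 = (3 - (3)·-0.190 - (0.9)·3.000 - (1)·-3.000) / (6.9) = 0.561
  x3 = (0 - (-2.7)·-0.190 - (2.8)·0.561 - (-2)·-3.000) / (8.5) = -0.951
  x4 = (-12 - (4)·-0.190 - (-4)·0.561 - (3)·-0.951) / (14) = -0.439
Iteration 2:
  x1 = (12 - (4)·0.561 - (3.6)·-0.951 - (3)·-0.439) / (-11.6) = -1.250
  x2 = (3 - (3)·-1.250 - (0.9)·-0.951 - (1)·-0.439) / (6.9) = 1.166
  x3 = (0 - (-2.7)·-1.250 - (2.8)·1.166 - (-2)·-0.439) / (8.5) = -0.884
  x4 = (-12 - (4)·-1.250 - (-4)·1.166 - (3)·-0.884) / (14) = 0.023

(-1.250, 1.166, -0.884, 0.023)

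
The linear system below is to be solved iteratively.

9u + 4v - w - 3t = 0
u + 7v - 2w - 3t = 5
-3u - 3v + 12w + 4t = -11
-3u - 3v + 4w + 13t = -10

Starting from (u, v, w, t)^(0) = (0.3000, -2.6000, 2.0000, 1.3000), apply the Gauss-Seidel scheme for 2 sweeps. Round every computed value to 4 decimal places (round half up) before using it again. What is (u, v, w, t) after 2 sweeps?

Iteration 1:
  u = (0 - (4)·-2.6000 - (-1)·2.0000 - (-3)·1.3000) / (9) = 1.8111
  v = (5 - (1)·1.8111 - (-2)·2.0000 - (-3)·1.3000) / (7) = 1.5841
  w = (-11 - (-3)·1.8111 - (-3)·1.5841 - (4)·1.3000) / (12) = -0.5012
  t = (-10 - (-3)·1.8111 - (-3)·1.5841 - (4)·-0.5012) / (13) = 0.1685
Iteration 2:
  u = (0 - (4)·1.5841 - (-1)·-0.5012 - (-3)·0.1685) / (9) = -0.7036
  v = (5 - (1)·-0.7036 - (-2)·-0.5012 - (-3)·0.1685) / (7) = 0.7438
  w = (-11 - (-3)·-0.7036 - (-3)·0.7438 - (4)·0.1685) / (12) = -0.9628
  t = (-10 - (-3)·-0.7036 - (-3)·0.7438 - (4)·-0.9628) / (13) = -0.4637

(-0.7036, 0.7438, -0.9628, -0.4637)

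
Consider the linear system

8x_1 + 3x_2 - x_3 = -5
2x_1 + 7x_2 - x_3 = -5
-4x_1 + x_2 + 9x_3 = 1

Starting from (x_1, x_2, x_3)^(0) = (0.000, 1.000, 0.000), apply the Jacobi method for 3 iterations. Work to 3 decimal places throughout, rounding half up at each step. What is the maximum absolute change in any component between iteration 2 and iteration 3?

0.254

Iteration 1:
  x_1 = (-5 - (3)·1.000 - (-1)·0.000) / (8) = -1.000
  x_2 = (-5 - (2)·0.000 - (-1)·0.000) / (7) = -0.714
  x_3 = (1 - (-4)·0.000 - (1)·1.000) / (9) = 0.000
Iteration 2:
  x_1 = (-5 - (3)·-0.714 - (-1)·0.000) / (8) = -0.357
  x_2 = (-5 - (2)·-1.000 - (-1)·0.000) / (7) = -0.429
  x_3 = (1 - (-4)·-1.000 - (1)·-0.714) / (9) = -0.254
Iteration 3:
  x_1 = (-5 - (3)·-0.429 - (-1)·-0.254) / (8) = -0.496
  x_2 = (-5 - (2)·-0.357 - (-1)·-0.254) / (7) = -0.649
  x_3 = (1 - (-4)·-0.357 - (1)·-0.429) / (9) = 0.000
Change: (-0.139, -0.220, 0.254) → max |·| = 0.254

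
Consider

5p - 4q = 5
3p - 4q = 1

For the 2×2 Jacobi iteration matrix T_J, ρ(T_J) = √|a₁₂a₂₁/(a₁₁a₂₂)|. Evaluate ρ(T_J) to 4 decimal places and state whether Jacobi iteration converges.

a₁₂a₂₁/(a₁₁a₂₂) = (-4)·(3) / ((5)·(-4)) = 0.600000
ρ = √|0.600000| = √0.600000 = 0.7746
ρ < 1, so Jacobi converges

0.7746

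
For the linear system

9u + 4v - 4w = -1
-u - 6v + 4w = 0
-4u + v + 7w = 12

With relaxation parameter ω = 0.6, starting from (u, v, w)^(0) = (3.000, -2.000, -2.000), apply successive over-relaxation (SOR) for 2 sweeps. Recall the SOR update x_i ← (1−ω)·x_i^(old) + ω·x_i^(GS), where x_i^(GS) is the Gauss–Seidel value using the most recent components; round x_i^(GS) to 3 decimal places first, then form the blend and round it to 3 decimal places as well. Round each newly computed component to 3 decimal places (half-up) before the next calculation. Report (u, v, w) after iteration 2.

Iteration 1:
  u: GS value = (-1 - (4)·-2.000 - (-4)·-2.000) / (9) = -0.111;  u ← (1−ω)·3.000 + ω·-0.111 = 1.133
  v: GS value = (0 - (-1)·1.133 - (4)·-2.000) / (-6) = -1.522;  v ← (1−ω)·-2.000 + ω·-1.522 = -1.713
  w: GS value = (12 - (-4)·1.133 - (1)·-1.713) / (7) = 2.606;  w ← (1−ω)·-2.000 + ω·2.606 = 0.764
Iteration 2:
  u: GS value = (-1 - (4)·-1.713 - (-4)·0.764) / (9) = 0.990;  u ← (1−ω)·1.133 + ω·0.990 = 1.047
  v: GS value = (0 - (-1)·1.047 - (4)·0.764) / (-6) = 0.335;  v ← (1−ω)·-1.713 + ω·0.335 = -0.484
  w: GS value = (12 - (-4)·1.047 - (1)·-0.484) / (7) = 2.382;  w ← (1−ω)·0.764 + ω·2.382 = 1.735

(1.047, -0.484, 1.735)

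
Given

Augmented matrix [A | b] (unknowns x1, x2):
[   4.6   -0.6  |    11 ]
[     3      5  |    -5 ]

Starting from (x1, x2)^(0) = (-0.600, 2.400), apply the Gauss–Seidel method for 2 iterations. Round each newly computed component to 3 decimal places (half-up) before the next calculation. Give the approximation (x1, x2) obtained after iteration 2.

(2.049, -2.229)

Iteration 1:
  x1 = (11 - (-0.6)·2.400) / (4.6) = 2.704
  x2 = (-5 - (3)·2.704) / (5) = -2.622
Iteration 2:
  x1 = (11 - (-0.6)·-2.622) / (4.6) = 2.049
  x2 = (-5 - (3)·2.049) / (5) = -2.229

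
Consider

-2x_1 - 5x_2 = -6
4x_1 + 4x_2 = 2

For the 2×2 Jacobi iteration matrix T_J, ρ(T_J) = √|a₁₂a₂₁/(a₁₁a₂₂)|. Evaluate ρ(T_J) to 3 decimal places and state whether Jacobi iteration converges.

1.581

a₁₂a₂₁/(a₁₁a₂₂) = (-5)·(4) / ((-2)·(4)) = 2.500000
ρ = √|2.500000| = √2.500000 = 1.581
ρ > 1, so Jacobi diverges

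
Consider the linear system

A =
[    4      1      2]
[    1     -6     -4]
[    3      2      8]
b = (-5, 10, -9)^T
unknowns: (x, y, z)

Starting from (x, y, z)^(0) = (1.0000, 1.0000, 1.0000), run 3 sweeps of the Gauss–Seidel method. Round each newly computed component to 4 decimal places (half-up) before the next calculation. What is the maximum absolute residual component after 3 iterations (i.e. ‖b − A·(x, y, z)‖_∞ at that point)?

Iteration 1:
  x = (-5 - (1)·1.0000 - (2)·1.0000) / (4) = -2.0000
  y = (10 - (1)·-2.0000 - (-4)·1.0000) / (-6) = -2.6667
  z = (-9 - (3)·-2.0000 - (2)·-2.6667) / (8) = 0.2917
Iteration 2:
  x = (-5 - (1)·-2.6667 - (2)·0.2917) / (4) = -0.7292
  y = (10 - (1)·-0.7292 - (-4)·0.2917) / (-6) = -1.9827
  z = (-9 - (3)·-0.7292 - (2)·-1.9827) / (8) = -0.3559
Iteration 3:
  x = (-5 - (1)·-1.9827 - (2)·-0.3559) / (4) = -0.5764
  y = (10 - (1)·-0.5764 - (-4)·-0.3559) / (-6) = -1.5255
  z = (-9 - (3)·-0.5764 - (2)·-1.5255) / (8) = -0.5275
Residual b − A·x = (-0.1139, -0.6866, 0.0002); ∞-norm = 0.6866

0.6866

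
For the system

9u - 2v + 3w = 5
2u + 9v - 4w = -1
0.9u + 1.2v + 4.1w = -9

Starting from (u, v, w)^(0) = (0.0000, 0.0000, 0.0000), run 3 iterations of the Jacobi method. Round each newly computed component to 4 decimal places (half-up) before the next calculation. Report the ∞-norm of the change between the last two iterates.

0.2144

Iteration 1:
  u = (5 - (-2)·0.0000 - (3)·0.0000) / (9) = 0.5556
  v = (-1 - (2)·0.0000 - (-4)·0.0000) / (9) = -0.1111
  w = (-9 - (0.9)·0.0000 - (1.2)·0.0000) / (4.1) = -2.1951
Iteration 2:
  u = (5 - (-2)·-0.1111 - (3)·-2.1951) / (9) = 1.2626
  v = (-1 - (2)·0.5556 - (-4)·-2.1951) / (9) = -1.2102
  w = (-9 - (0.9)·0.5556 - (1.2)·-0.1111) / (4.1) = -2.2846
Iteration 3:
  u = (5 - (-2)·-1.2102 - (3)·-2.2846) / (9) = 1.0482
  v = (-1 - (2)·1.2626 - (-4)·-2.2846) / (9) = -1.4071
  w = (-9 - (0.9)·1.2626 - (1.2)·-1.2102) / (4.1) = -2.1181
Change: (-0.2144, -0.1969, 0.1665) → max |·| = 0.2144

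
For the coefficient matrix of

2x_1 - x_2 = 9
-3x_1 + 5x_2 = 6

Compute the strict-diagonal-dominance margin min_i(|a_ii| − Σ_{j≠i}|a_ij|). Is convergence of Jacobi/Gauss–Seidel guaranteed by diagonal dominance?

1

row 1: |2| − (1) = 1
row 2: |5| − (3) = 2
minimum over rows = 1 → strictly diagonally dominant (convergence guaranteed)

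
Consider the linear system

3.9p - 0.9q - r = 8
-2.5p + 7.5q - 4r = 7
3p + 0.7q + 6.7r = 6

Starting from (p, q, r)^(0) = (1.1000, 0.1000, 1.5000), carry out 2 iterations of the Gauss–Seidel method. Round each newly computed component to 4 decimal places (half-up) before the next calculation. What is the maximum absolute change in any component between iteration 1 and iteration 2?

1.0318

Iteration 1:
  p = (8 - (-0.9)·0.1000 - (-1)·1.5000) / (3.9) = 2.4590
  q = (7 - (-2.5)·2.4590 - (-4)·1.5000) / (7.5) = 2.5530
  r = (6 - (3)·2.4590 - (0.7)·2.5530) / (6.7) = -0.4723
Iteration 2:
  p = (8 - (-0.9)·2.5530 - (-1)·-0.4723) / (3.9) = 2.5193
  q = (7 - (-2.5)·2.5193 - (-4)·-0.4723) / (7.5) = 1.5212
  r = (6 - (3)·2.5193 - (0.7)·1.5212) / (6.7) = -0.3915
Change: (0.0603, -1.0318, 0.0808) → max |·| = 1.0318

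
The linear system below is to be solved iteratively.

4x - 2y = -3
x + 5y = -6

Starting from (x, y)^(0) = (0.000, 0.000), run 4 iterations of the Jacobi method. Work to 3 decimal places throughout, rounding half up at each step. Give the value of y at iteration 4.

-0.945

Iteration 1:
  x = (-3 - (-2)·0.000) / (4) = -0.750
  y = (-6 - (1)·0.000) / (5) = -1.200
Iteration 2:
  x = (-3 - (-2)·-1.200) / (4) = -1.350
  y = (-6 - (1)·-0.750) / (5) = -1.050
Iteration 3:
  x = (-3 - (-2)·-1.050) / (4) = -1.275
  y = (-6 - (1)·-1.350) / (5) = -0.930
Iteration 4:
  x = (-3 - (-2)·-0.930) / (4) = -1.215
  y = (-6 - (1)·-1.275) / (5) = -0.945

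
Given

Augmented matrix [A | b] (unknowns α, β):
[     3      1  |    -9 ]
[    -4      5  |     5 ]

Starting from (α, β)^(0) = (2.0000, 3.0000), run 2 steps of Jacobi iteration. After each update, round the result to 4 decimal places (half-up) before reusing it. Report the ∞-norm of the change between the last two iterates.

4.8000

Iteration 1:
  α = (-9 - (1)·3.0000) / (3) = -4.0000
  β = (5 - (-4)·2.0000) / (5) = 2.6000
Iteration 2:
  α = (-9 - (1)·2.6000) / (3) = -3.8667
  β = (5 - (-4)·-4.0000) / (5) = -2.2000
Change: (0.1333, -4.8000) → max |·| = 4.8000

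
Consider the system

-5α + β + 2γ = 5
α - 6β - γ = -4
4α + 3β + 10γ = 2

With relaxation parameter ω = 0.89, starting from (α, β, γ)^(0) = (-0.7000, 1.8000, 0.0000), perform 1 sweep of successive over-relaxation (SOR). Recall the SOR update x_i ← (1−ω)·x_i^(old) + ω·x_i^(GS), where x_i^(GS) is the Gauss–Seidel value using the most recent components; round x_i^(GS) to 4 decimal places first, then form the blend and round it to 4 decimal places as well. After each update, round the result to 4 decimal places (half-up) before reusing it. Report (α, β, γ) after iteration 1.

Iteration 1:
  α: GS value = (5 - (1)·1.8000 - (2)·0.0000) / (-5) = -0.6400;  α ← (1−ω)·-0.7000 + ω·-0.6400 = -0.6466
  β: GS value = (-4 - (1)·-0.6466 - (-1)·0.0000) / (-6) = 0.5589;  β ← (1−ω)·1.8000 + ω·0.5589 = 0.6954
  γ: GS value = (2 - (4)·-0.6466 - (3)·0.6954) / (10) = 0.2500;  γ ← (1−ω)·0.0000 + ω·0.2500 = 0.2225

(-0.6466, 0.6954, 0.2225)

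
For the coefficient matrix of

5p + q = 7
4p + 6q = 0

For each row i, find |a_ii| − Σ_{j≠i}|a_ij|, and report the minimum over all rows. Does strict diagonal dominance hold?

2

row 1: |5| − (1) = 4
row 2: |6| − (4) = 2
minimum over rows = 2 → strictly diagonally dominant (convergence guaranteed)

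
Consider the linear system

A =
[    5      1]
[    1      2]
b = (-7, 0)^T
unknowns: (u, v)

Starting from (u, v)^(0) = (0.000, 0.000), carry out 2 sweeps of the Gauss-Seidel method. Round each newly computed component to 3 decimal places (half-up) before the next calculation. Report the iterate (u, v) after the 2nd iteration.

Iteration 1:
  u = (-7 - (1)·0.000) / (5) = -1.400
  v = (0 - (1)·-1.400) / (2) = 0.700
Iteration 2:
  u = (-7 - (1)·0.700) / (5) = -1.540
  v = (0 - (1)·-1.540) / (2) = 0.770

(-1.540, 0.770)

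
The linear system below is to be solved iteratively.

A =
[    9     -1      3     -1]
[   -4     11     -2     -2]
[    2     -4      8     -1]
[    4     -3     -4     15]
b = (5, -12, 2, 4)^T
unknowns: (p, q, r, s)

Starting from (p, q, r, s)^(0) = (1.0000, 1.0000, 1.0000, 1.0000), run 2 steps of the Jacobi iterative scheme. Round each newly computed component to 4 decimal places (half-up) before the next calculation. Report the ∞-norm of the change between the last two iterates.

Iteration 1:
  p = (5 - (-1)·1.0000 - (3)·1.0000 - (-1)·1.0000) / (9) = 0.4444
  q = (-12 - (-4)·1.0000 - (-2)·1.0000 - (-2)·1.0000) / (11) = -0.3636
  r = (2 - (2)·1.0000 - (-4)·1.0000 - (-1)·1.0000) / (8) = 0.6250
  s = (4 - (4)·1.0000 - (-3)·1.0000 - (-4)·1.0000) / (15) = 0.4667
Iteration 2:
  p = (5 - (-1)·-0.3636 - (3)·0.6250 - (-1)·0.4667) / (9) = 0.3587
  q = (-12 - (-4)·0.4444 - (-2)·0.6250 - (-2)·0.4667) / (11) = -0.7308
  r = (2 - (2)·0.4444 - (-4)·-0.3636 - (-1)·0.4667) / (8) = 0.0154
  s = (4 - (4)·0.4444 - (-3)·-0.3636 - (-4)·0.6250) / (15) = 0.2421
Change: (-0.0857, -0.3672, -0.6096, -0.2246) → max |·| = 0.6096

0.6096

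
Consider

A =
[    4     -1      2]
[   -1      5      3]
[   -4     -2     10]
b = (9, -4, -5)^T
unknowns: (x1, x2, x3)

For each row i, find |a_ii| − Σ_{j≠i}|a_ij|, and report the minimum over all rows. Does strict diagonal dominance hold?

row 1: |4| − (1+2) = 1
row 2: |5| − (1+3) = 1
row 3: |10| − (4+2) = 4
minimum over rows = 1 → strictly diagonally dominant (convergence guaranteed)

1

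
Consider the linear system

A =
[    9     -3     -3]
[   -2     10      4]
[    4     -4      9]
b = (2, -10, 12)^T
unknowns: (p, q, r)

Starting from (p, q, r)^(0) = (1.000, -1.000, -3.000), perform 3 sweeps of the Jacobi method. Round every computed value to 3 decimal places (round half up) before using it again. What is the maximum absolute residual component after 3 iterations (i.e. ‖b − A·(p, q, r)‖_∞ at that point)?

Iteration 1:
  p = (2 - (-3)·-1.000 - (-3)·-3.000) / (9) = -1.111
  q = (-10 - (-2)·1.000 - (4)·-3.000) / (10) = 0.400
  r = (12 - (4)·1.000 - (-4)·-1.000) / (9) = 0.444
Iteration 2:
  p = (2 - (-3)·0.400 - (-3)·0.444) / (9) = 0.504
  q = (-10 - (-2)·-1.111 - (4)·0.444) / (10) = -1.400
  r = (12 - (4)·-1.111 - (-4)·0.400) / (9) = 2.005
Iteration 3:
  p = (2 - (-3)·-1.400 - (-3)·2.005) / (9) = 0.424
  q = (-10 - (-2)·0.504 - (4)·2.005) / (10) = -1.701
  r = (12 - (4)·0.504 - (-4)·-1.400) / (9) = 0.487
Residual b − A·x = (-5.458, 5.910, -0.883); ∞-norm = 5.910

5.910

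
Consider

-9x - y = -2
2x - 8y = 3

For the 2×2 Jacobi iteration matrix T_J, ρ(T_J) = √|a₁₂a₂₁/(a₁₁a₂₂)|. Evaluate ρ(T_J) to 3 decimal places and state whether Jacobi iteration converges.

0.167

a₁₂a₂₁/(a₁₁a₂₂) = (-1)·(2) / ((-9)·(-8)) = -0.027778
ρ = √|-0.027778| = √0.027778 = 0.167
ρ < 1, so Jacobi converges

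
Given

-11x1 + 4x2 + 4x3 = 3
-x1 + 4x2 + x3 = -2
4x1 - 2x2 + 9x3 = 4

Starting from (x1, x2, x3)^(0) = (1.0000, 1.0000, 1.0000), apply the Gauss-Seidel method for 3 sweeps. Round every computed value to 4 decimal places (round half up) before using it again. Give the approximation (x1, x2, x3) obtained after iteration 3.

Iteration 1:
  x1 = (3 - (4)·1.0000 - (4)·1.0000) / (-11) = 0.4545
  x2 = (-2 - (-1)·0.4545 - (1)·1.0000) / (4) = -0.6364
  x3 = (4 - (4)·0.4545 - (-2)·-0.6364) / (9) = 0.1010
Iteration 2:
  x1 = (3 - (4)·-0.6364 - (4)·0.1010) / (-11) = -0.4674
  x2 = (-2 - (-1)·-0.4674 - (1)·0.1010) / (4) = -0.6421
  x3 = (4 - (4)·-0.4674 - (-2)·-0.6421) / (9) = 0.5095
Iteration 3:
  x1 = (3 - (4)·-0.6421 - (4)·0.5095) / (-11) = -0.3209
  x2 = (-2 - (-1)·-0.3209 - (1)·0.5095) / (4) = -0.7076
  x3 = (4 - (4)·-0.3209 - (-2)·-0.7076) / (9) = 0.4298

(-0.3209, -0.7076, 0.4298)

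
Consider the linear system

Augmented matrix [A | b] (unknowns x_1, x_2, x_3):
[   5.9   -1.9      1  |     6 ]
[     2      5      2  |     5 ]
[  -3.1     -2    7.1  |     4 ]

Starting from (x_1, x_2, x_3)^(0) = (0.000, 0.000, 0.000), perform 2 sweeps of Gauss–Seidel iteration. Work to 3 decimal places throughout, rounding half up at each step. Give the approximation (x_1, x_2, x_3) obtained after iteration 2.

Iteration 1:
  x_1 = (6 - (-1.9)·0.000 - (1)·0.000) / (5.9) = 1.017
  x_2 = (5 - (2)·1.017 - (2)·0.000) / (5) = 0.593
  x_3 = (4 - (-3.1)·1.017 - (-2)·0.593) / (7.1) = 1.174
Iteration 2:
  x_1 = (6 - (-1.9)·0.593 - (1)·1.174) / (5.9) = 1.009
  x_2 = (5 - (2)·1.009 - (2)·1.174) / (5) = 0.127
  x_3 = (4 - (-3.1)·1.009 - (-2)·0.127) / (7.1) = 1.040

(1.009, 0.127, 1.040)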